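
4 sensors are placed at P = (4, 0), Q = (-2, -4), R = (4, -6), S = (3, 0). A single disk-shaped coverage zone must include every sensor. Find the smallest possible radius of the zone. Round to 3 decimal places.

The minimum enclosing circle of a finite set is fixed by two of the points (as a diameter) or three (as a circumcircle).
The minimum enclosing circle is determined by three boundary points: P, Q, R.
Their circumcentre is (5/3, -3) with r² = 130/9.
The farthest remaining point S is at distance² 97/9 ≤ 130/9.
r = √(130/9) ≈ 3.801.

3.801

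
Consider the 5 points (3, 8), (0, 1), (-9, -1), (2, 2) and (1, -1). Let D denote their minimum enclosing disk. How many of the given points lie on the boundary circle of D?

A smallest enclosing disk is always determined by at most three of the input points on its boundary.
The farthest pair is (3, 8)–(-9, -1) with squared distance 225. The circle on this segment as diameter has centre (-3, 3.5) and r² = 225/4 = 56.25.
Check (0, 1): distance² to centre = 15.25 ≤ 56.25, so it lies inside.
All remaining points lie in this disk, and no smaller disk contains both endpoints, so this is the minimum enclosing circle.
The points at distance exactly r from the centre are (3, 8), (-9, -1) — 2 points.

2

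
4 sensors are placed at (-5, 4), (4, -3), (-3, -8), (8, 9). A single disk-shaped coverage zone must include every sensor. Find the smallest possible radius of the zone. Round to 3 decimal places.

A smallest enclosing disk is always determined by at most three of the input points on its boundary.
The farthest pair is (-3, -8)–(8, 9) with squared distance 410. The circle on this segment as diameter has centre (2.5, 0.5) and r² = 410/4 = 102.5.
Check (-5, 4): distance² to centre = 68.5 ≤ 102.5, so it lies inside.
All remaining points lie in this disk, and no smaller disk contains both endpoints, so this is the minimum enclosing circle.
r = √(102.5) ≈ 10.124.

10.124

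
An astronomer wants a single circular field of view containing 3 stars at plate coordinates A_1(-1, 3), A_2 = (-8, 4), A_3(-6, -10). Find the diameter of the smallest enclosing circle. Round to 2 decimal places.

14.51

Side lengths²: A_1A_2² = 50, A_1A_3² = 194, A_2A_3² = 200.
Since A_2A_3² = 200 < 194 + 50 = 244, the triangle is acute, so the smallest enclosing circle is the circumcircle.
Circumcentre = (-259/48, -133/48), r² = 60625/1152.
Diameter = 2r = 2√(60625/1152) ≈ 14.51.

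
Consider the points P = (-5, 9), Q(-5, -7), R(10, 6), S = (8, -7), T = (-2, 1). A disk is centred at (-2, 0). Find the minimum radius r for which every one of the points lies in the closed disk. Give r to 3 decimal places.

The required radius is the distance from (-2, 0) to the farthest point.
Squared distances: 90, 58, 180, 149, 1.
Maximum is 180, attained at R.
r = √180 ≈ 13.416.

13.416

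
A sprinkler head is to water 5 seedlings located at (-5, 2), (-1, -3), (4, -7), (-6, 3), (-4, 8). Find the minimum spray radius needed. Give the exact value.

By Welzl's lemma the MEC is supported by two points (diametrically opposite) or three points (on a circumcircle).
The farthest pair is (4, -7)–(-4, 8) with squared distance 289. The circle on this segment as diameter has centre (0, 0.5) and r² = 289/4 = 72.25.
Check (-5, 2): distance² to centre = 27.25 ≤ 72.25, so it lies inside.
All remaining points lie in this disk, and no smaller disk contains both endpoints, so this is the minimum enclosing circle.
r = √(72.25) = 8.5.

8.5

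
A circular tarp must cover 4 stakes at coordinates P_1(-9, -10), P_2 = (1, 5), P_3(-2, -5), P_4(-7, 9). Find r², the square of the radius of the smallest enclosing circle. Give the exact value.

92.67578125

The minimum enclosing circle of a finite set is fixed by two of the points (as a diameter) or three (as a circumcircle).
The minimum enclosing circle is determined by three boundary points: P_1, P_2, P_4.
Their circumcentre is (-6.8125, -0.625) with r² = 92.67578125.
The farthest remaining point P_3 is at distance² 42.30078125 ≤ 92.67578125.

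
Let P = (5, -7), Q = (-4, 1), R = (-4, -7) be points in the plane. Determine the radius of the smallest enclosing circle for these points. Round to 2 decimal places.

6.02

Side lengths²: PQ² = 145, PR² = 81, QR² = 64.
Since PQ² = 145 ≥ 81 + 64 = 145, the angle opposite PQ is not acute, so the smallest enclosing circle has PQ as diameter.
Centre = midpoint of PQ = (0.5, -3), r² = 145/4 = 36.25.
r = √(36.25) ≈ 6.02.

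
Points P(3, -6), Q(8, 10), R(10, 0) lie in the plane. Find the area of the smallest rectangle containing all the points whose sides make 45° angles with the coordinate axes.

126

In coordinates u = x + y, v = x − y the rectangle is axis-aligned; the map (x,y)→(u,v) scales areas by 2.
u-values: -3, 18, 10; range = 18 − (-3) = 21.
v-values: 9, -2, 10; range = 10 − (-2) = 12.
Area = (21 × 12) / 2 = 126.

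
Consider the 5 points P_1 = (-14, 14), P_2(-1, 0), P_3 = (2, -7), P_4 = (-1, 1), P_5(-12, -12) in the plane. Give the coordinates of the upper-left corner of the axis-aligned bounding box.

(-14, 14)

x-range [-14, 2], y-range [-12, 14].
The upper-left corner is (-14, 14).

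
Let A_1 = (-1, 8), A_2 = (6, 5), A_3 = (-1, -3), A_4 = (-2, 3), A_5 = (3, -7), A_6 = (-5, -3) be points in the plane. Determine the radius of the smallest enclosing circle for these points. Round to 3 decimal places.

7.762

By Welzl's lemma the MEC is supported by two points (diametrically opposite) or three points (on a circumcircle).
The farthest pair is A_1–A_5 with squared distance 241. The circle on this segment as diameter has centre (1, 0.5) and r² = 241/4 = 60.25.
Check A_2: distance² to centre = 45.25 ≤ 60.25, so it lies inside.
All remaining points lie in this disk, and no smaller disk contains both endpoints, so this is the minimum enclosing circle.
r = √(60.25) ≈ 7.762.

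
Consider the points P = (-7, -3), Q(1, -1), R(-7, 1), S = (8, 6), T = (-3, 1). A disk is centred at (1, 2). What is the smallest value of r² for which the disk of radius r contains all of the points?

The required radius is the distance from (1, 2) to the farthest point.
Squared distances: 89, 9, 65, 65, 17.
Maximum is 89, attained at P.

89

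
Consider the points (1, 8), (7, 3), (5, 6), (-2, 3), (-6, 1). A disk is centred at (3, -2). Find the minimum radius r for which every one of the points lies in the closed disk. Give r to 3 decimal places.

The required radius is the distance from (3, -2) to the farthest point.
Squared distances: 104, 41, 68, 50, 90.
Maximum is 104, attained at (1, 8).
r = √104 ≈ 10.198.

10.198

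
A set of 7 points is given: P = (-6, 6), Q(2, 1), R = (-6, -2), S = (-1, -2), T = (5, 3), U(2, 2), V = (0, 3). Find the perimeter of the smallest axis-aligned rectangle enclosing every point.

Width = max x − min x = 5 − (-6) = 11.
Height = max y − min y = 6 − (-2) = 8.
Perimeter = 2(11 + 8) = 38.

38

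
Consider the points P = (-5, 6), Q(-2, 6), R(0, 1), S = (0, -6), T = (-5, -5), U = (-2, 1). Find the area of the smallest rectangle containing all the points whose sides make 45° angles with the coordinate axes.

In coordinates u = x + y, v = x − y the rectangle is axis-aligned; the map (x,y)→(u,v) scales areas by 2.
u-values: 1, 4, 1, -6, -10, -1; range = 4 − (-10) = 14.
v-values: -11, -8, -1, 6, 0, -3; range = 6 − (-11) = 17.
Area = (14 × 17) / 2 = 119.

119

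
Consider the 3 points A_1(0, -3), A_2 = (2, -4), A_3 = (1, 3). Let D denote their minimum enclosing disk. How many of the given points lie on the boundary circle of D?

Side lengths²: A_1A_2² = 5, A_1A_3² = 37, A_2A_3² = 50.
Since A_2A_3² = 50 ≥ 37 + 5 = 42, the angle opposite A_2A_3 is not acute, so the smallest enclosing circle has A_2A_3 as diameter.
Centre = midpoint of A_2A_3 = (1.5, -0.5), r² = 50/4 = 12.5.
The points at distance exactly r from the centre are A_2, A_3 — 2 points.

2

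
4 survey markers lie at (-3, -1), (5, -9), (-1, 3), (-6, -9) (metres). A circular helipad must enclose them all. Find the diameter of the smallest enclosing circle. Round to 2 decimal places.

14.53

The minimum enclosing circle is determined by three boundary points: (5, -9), (-1, 3), (-6, -9).
Their circumcentre is (-0.5, -4.25) with r² = 52.8125.
The farthest remaining point (-3, -1) is at distance² 16.8125 ≤ 52.8125.
Diameter = 2r = 2√(52.8125) ≈ 14.53.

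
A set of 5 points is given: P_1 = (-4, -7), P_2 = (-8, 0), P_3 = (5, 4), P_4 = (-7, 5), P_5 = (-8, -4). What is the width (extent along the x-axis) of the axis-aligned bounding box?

13

max x = 5, min x = -8, so width = 13.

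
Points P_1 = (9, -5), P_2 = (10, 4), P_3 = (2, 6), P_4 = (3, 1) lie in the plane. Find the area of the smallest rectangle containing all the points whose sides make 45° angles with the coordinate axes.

90

In coordinates u = x + y, v = x − y the rectangle is axis-aligned; the map (x,y)→(u,v) scales areas by 2.
u-values: 4, 14, 8, 4; range = 14 − 4 = 10.
v-values: 14, 6, -4, 2; range = 14 − (-4) = 18.
Area = (10 × 18) / 2 = 90.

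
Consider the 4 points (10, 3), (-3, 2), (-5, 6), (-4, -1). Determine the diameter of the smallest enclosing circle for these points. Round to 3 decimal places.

The minimum enclosing circle is determined by three boundary points: (10, 3), (-5, 6), (-4, -1).
Their circumcentre is (39/17, 59/17) with r² = 17225/289.
The farthest remaining point (-3, 2) is at distance² 8725/289 ≤ 17225/289.
Diameter = 2r = 2√(17225/289) ≈ 15.440.

15.440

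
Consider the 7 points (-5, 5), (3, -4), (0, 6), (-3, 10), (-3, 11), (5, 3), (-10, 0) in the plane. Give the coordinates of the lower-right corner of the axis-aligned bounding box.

(5, -4)

x-range [-10, 5], y-range [-4, 11].
The lower-right corner is (5, -4).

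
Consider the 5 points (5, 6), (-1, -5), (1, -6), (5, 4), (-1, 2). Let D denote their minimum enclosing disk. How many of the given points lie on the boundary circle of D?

3

A smallest enclosing disk is always determined by at most three of the input points on its boundary.
The minimum enclosing circle is determined by three boundary points: (5, 6), (-1, -5), (1, -6).
Their circumcentre is (39/14, 1/14) with r² = 3925/98.
The farthest remaining point (5, 4) is at distance² 1993/98 ≤ 3925/98.
The points at distance exactly r from the centre are (5, 6), (-1, -5), (1, -6) — 3 points.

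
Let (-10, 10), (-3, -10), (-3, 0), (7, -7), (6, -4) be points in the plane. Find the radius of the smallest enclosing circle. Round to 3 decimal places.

By Welzl's lemma the MEC is supported by two points (diametrically opposite) or three points (on a circumcircle).
The farthest pair is (-10, 10)–(7, -7) with squared distance 578. The circle on this segment as diameter has centre (-1.5, 1.5) and r² = 578/4 = 144.5.
Check (-3, -10): distance² to centre = 134.5 ≤ 144.5, so it lies inside.
All remaining points lie in this disk, and no smaller disk contains both endpoints, so this is the minimum enclosing circle.
r = √(144.5) ≈ 12.021.

12.021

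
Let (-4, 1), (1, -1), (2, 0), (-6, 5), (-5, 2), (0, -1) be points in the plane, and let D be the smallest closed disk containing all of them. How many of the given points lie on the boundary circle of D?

2

By Welzl's lemma the MEC is supported by two points (diametrically opposite) or three points (on a circumcircle).
The farthest pair is (2, 0)–(-6, 5) with squared distance 89. The circle on this segment as diameter has centre (-2, 2.5) and r² = 89/4 = 22.25.
Check (-4, 1): distance² to centre = 6.25 ≤ 22.25, so it lies inside.
All remaining points lie in this disk, and no smaller disk contains both endpoints, so this is the minimum enclosing circle.
The points at distance exactly r from the centre are (2, 0), (-6, 5) — 2 points.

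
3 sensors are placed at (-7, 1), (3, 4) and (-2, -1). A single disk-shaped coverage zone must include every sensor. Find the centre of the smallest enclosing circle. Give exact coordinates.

(-2, 2.5)

Call the three points A, B, C in the order given.
Side lengths²: AB² = 109, AC² = 29, BC² = 50.
Since AB² = 109 ≥ 50 + 29 = 79, the angle opposite AB is not acute, so the smallest enclosing circle has AB as diameter.
Centre = midpoint of AB = (-2, 2.5), r² = 109/4 = 27.25.
Centre = (-2, 2.5).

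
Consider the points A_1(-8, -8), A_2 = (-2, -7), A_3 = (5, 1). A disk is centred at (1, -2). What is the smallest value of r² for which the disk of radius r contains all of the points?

The required radius is the distance from (1, -2) to the farthest point.
Squared distances: 117, 34, 25.
Maximum is 117, attained at A_1.

117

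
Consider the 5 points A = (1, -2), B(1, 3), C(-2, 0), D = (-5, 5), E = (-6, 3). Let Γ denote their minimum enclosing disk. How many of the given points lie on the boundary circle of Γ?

A smallest enclosing disk is always determined by at most three of the input points on its boundary.
The farthest pair is A–D with squared distance 85. The circle on this segment as diameter has centre (-2, 1.5) and r² = 85/4 = 21.25.
Check B: distance² to centre = 11.25 ≤ 21.25, so it lies inside.
All remaining points lie in this disk, and no smaller disk contains both endpoints, so this is the minimum enclosing circle.
The points at distance exactly r from the centre are A, D — 2 points.

2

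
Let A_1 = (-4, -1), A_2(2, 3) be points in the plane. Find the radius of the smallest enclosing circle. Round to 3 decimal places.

The smallest circle enclosing two points has them as diameter endpoints.
Centre = midpoint = (-1, 1); r² = |A_1A_2|²/4 = 52/4 = 13.
r = √13 ≈ 3.606.

3.606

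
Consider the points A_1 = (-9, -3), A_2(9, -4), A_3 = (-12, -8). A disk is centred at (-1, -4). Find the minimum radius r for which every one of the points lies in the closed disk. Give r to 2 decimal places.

11.70

The required radius is the distance from (-1, -4) to the farthest point.
Squared distances: 65, 100, 137.
Maximum is 137, attained at A_3.
r = √137 ≈ 11.70.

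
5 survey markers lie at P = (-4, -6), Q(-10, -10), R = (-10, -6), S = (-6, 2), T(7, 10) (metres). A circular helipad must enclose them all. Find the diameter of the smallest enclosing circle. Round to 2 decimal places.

By Welzl's lemma the MEC is supported by two points (diametrically opposite) or three points (on a circumcircle).
The farthest pair is Q–T with squared distance 689. The circle on this segment as diameter has centre (-1.5, 0) and r² = 689/4 = 172.25.
Check P: distance² to centre = 42.25 ≤ 172.25, so it lies inside.
All remaining points lie in this disk, and no smaller disk contains both endpoints, so this is the minimum enclosing circle.
Diameter = 2r = 2√(172.25) ≈ 26.25.

26.25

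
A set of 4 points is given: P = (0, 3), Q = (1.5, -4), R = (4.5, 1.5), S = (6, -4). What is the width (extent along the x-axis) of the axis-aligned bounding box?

6

max x = 6, min x = 0, so width = 6.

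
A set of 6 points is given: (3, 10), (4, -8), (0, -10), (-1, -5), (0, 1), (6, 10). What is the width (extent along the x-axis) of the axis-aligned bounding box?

max x = 6, min x = -1, so width = 7.

7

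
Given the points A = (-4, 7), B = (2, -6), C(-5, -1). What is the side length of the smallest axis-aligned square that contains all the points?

13

The bounding box has width 7 and height 13.
An axis-aligned square enclosing the set must have side ≥ max(width, height).
So the minimum side is max(7, 13) = 13.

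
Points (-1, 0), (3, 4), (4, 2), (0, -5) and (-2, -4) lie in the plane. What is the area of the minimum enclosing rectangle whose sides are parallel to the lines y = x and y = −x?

39

In coordinates u = x + y, v = x − y the rectangle is axis-aligned; the map (x,y)→(u,v) scales areas by 2.
u-values: -1, 7, 6, -5, -6; range = 7 − (-6) = 13.
v-values: -1, -1, 2, 5, 2; range = 5 − (-1) = 6.
Area = (13 × 6) / 2 = 39.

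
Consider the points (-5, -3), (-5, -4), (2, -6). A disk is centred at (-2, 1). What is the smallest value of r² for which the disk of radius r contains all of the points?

The required radius is the distance from (-2, 1) to the farthest point.
Squared distances: 25, 34, 65.
Maximum is 65, attained at (2, -6).

65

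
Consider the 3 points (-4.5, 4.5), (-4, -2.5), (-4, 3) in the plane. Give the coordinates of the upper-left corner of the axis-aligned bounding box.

(-4.5, 4.5)

x-range [-4.5, -4], y-range [-2.5, 4.5].
The upper-left corner is (-4.5, 4.5).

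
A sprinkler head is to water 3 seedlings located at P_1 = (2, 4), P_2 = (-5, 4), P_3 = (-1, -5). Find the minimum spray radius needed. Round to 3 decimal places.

Side lengths²: P_1P_2² = 49, P_1P_3² = 90, P_2P_3² = 97.
Since P_2P_3² = 97 < 90 + 49 = 139, the triangle is acute, so the smallest enclosing circle is the circumcircle.
Circumcentre = (-1.5, 1/6), r² = 485/18.
r = √(485/18) ≈ 5.191.

5.191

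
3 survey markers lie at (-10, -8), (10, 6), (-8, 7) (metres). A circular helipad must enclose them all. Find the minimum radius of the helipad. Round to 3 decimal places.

12.207

Call the three points A, B, C in the order given.
Side lengths²: AB² = 596, AC² = 229, BC² = 325.
Since AB² = 596 ≥ 325 + 229 = 554, the angle opposite AB is not acute, so the smallest enclosing circle has AB as diameter.
Centre = midpoint of AB = (0, -1), r² = 596/4 = 149.
r = √149 ≈ 12.207.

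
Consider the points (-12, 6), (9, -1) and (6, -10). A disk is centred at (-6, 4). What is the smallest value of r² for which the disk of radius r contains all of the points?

The required radius is the distance from (-6, 4) to the farthest point.
Squared distances: 40, 250, 340.
Maximum is 340, attained at (6, -10).

340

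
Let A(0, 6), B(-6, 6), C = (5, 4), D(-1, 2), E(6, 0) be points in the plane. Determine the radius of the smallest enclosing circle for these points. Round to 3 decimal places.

6.708

A smallest enclosing disk is always determined by at most three of the input points on its boundary.
The farthest pair is B–E with squared distance 180. The circle on this segment as diameter has centre (0, 3) and r² = 180/4 = 45.
Check A: distance² to centre = 9 ≤ 45, so it lies inside.
All remaining points lie in this disk, and no smaller disk contains both endpoints, so this is the minimum enclosing circle.
r = √45 ≈ 6.708.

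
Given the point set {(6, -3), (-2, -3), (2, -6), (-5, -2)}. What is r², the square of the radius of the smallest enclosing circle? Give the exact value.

30.5

The farthest pair is (6, -3)–(-5, -2) with squared distance 122. The circle on this segment as diameter has centre (0.5, -2.5) and r² = 122/4 = 30.5.
Check (-2, -3): distance² to centre = 6.5 ≤ 30.5, so it lies inside.
All remaining points lie in this disk, and no smaller disk contains both endpoints, so this is the minimum enclosing circle.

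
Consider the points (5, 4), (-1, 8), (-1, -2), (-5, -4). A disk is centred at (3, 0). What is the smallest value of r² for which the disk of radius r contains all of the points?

80

The required radius is the distance from (3, 0) to the farthest point.
Squared distances: 20, 80, 20, 80.
Maximum is 80, attained at (-1, 8).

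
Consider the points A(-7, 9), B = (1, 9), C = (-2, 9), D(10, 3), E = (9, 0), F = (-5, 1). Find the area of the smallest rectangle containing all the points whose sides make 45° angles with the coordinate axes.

212.5

In coordinates u = x + y, v = x − y the rectangle is axis-aligned; the map (x,y)→(u,v) scales areas by 2.
u-values: 2, 10, 7, 13, 9, -4; range = 13 − (-4) = 17.
v-values: -16, -8, -11, 7, 9, -6; range = 9 − (-16) = 25.
Area = (17 × 25) / 2 = 212.5.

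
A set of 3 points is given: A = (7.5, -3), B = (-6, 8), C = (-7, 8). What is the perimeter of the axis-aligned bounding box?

Width = max x − min x = 7.5 − (-7) = 14.5.
Height = max y − min y = 8 − (-3) = 11.
Perimeter = 2(14.5 + 11) = 51.

51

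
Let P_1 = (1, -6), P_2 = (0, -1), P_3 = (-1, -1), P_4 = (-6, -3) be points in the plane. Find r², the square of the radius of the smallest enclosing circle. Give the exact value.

14.7265625

The minimum enclosing circle is determined by three boundary points: P_1, P_2, P_4.
Their circumcentre is (-2.3125, -4.0625) with r² = 14.7265625.
The farthest remaining point P_3 is at distance² 11.1015625 ≤ 14.7265625.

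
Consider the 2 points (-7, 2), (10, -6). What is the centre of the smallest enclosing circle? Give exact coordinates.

(1.5, -2)

The smallest circle enclosing two points has them as diameter endpoints.
Centre = midpoint = (1.5, -2); r² = |(-7, 2)−(10, -6)|²/4 = 353/4 = 88.25.
Centre = (1.5, -2).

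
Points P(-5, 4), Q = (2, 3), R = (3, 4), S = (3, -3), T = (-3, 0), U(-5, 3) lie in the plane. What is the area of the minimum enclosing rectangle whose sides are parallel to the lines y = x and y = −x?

In coordinates u = x + y, v = x − y the rectangle is axis-aligned; the map (x,y)→(u,v) scales areas by 2.
u-values: -1, 5, 7, 0, -3, -2; range = 7 − (-3) = 10.
v-values: -9, -1, -1, 6, -3, -8; range = 6 − (-9) = 15.
Area = (10 × 15) / 2 = 75.

75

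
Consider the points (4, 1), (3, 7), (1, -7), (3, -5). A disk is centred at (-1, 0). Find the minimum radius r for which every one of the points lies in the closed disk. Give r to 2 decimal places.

The required radius is the distance from (-1, 0) to the farthest point.
Squared distances: 26, 65, 53, 41.
Maximum is 65, attained at (3, 7).
r = √65 ≈ 8.06.

8.06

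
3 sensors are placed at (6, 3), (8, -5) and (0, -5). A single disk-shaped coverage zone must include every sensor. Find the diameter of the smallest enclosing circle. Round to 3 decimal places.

Call the three points A, B, C in the order given.
Side lengths²: AB² = 68, AC² = 100, BC² = 64.
Since AC² = 100 < 68 + 64 = 132, the triangle is acute, so the smallest enclosing circle is the circumcircle.
Circumcentre = (4, -1.75), r² = 26.5625.
Diameter = 2r = 2√(26.5625) ≈ 10.308.

10.308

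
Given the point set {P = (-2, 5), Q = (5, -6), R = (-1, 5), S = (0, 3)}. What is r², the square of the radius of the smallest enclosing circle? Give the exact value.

By Welzl's lemma the MEC is supported by two points (diametrically opposite) or three points (on a circumcircle).
The farthest pair is P–Q with squared distance 170. The circle on this segment as diameter has centre (1.5, -0.5) and r² = 170/4 = 42.5.
Check R: distance² to centre = 36.5 ≤ 42.5, so it lies inside.
All remaining points lie in this disk, and no smaller disk contains both endpoints, so this is the minimum enclosing circle.

42.5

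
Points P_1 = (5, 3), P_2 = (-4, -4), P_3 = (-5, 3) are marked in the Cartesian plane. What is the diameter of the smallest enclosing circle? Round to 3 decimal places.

Side lengths²: P_1P_2² = 130, P_1P_3² = 100, P_2P_3² = 50.
Since P_1P_2² = 130 < 100 + 50 = 150, the triangle is acute, so the smallest enclosing circle is the circumcircle.
Circumcentre = (0, 1/7), r² = 1625/49.
Diameter = 2r = 2√(1625/49) ≈ 11.518.

11.518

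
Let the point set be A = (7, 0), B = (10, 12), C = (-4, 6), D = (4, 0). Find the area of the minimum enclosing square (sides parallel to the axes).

196

The bounding box has width 14 and height 12.
An axis-aligned square enclosing the set must have side ≥ max(width, height).
So the minimum side is max(14, 12) = 14.
Area = 14² = 196.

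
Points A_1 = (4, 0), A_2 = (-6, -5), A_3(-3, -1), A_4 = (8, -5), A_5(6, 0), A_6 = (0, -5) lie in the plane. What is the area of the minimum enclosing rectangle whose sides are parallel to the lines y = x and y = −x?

127.5

In coordinates u = x + y, v = x − y the rectangle is axis-aligned; the map (x,y)→(u,v) scales areas by 2.
u-values: 4, -11, -4, 3, 6, -5; range = 6 − (-11) = 17.
v-values: 4, -1, -2, 13, 6, 5; range = 13 − (-2) = 15.
Area = (17 × 15) / 2 = 127.5.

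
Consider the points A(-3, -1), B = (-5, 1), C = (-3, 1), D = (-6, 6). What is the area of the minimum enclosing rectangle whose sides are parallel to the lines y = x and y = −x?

In coordinates u = x + y, v = x − y the rectangle is axis-aligned; the map (x,y)→(u,v) scales areas by 2.
u-values: -4, -4, -2, 0; range = 0 − (-4) = 4.
v-values: -2, -6, -4, -12; range = -2 − (-12) = 10.
Area = (4 × 10) / 2 = 20.

20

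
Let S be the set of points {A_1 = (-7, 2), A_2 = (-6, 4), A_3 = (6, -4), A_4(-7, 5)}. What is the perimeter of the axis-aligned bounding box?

Width = max x − min x = 6 − (-7) = 13.
Height = max y − min y = 5 − (-4) = 9.
Perimeter = 2(13 + 9) = 44.

44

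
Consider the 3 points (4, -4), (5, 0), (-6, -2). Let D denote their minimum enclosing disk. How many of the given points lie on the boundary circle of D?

2

Call the three points A, B, C in the order given.
Side lengths²: AB² = 17, AC² = 104, BC² = 125.
Since BC² = 125 ≥ 104 + 17 = 121, the angle opposite BC is not acute, so the smallest enclosing circle has BC as diameter.
Centre = midpoint of BC = (-0.5, -1), r² = 125/4 = 31.25.
The points at distance exactly r from the centre are (5, 0), (-6, -2) — 2 points.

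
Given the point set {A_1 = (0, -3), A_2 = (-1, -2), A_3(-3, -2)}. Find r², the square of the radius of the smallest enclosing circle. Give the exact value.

Side lengths²: A_1A_2² = 2, A_1A_3² = 10, A_2A_3² = 4.
Since A_1A_3² = 10 ≥ 4 + 2 = 6, the angle opposite A_1A_3 is not acute, so the smallest enclosing circle has A_1A_3 as diameter.
Centre = midpoint of A_1A_3 = (-1.5, -2.5), r² = 10/4 = 2.5.

2.5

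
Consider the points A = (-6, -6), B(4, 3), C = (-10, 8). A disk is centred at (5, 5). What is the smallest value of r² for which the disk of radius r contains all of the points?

The required radius is the distance from (5, 5) to the farthest point.
Squared distances: 242, 5, 234.
Maximum is 242, attained at A.

242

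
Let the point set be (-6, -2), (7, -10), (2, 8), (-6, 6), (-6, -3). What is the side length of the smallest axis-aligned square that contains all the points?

18

The bounding box has width 13 and height 18.
An axis-aligned square enclosing the set must have side ≥ max(width, height).
So the minimum side is max(13, 18) = 18.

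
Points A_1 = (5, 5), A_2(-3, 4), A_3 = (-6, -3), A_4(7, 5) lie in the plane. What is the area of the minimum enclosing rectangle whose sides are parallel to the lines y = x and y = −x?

94.5

In coordinates u = x + y, v = x − y the rectangle is axis-aligned; the map (x,y)→(u,v) scales areas by 2.
u-values: 10, 1, -9, 12; range = 12 − (-9) = 21.
v-values: 0, -7, -3, 2; range = 2 − (-7) = 9.
Area = (21 × 9) / 2 = 94.5.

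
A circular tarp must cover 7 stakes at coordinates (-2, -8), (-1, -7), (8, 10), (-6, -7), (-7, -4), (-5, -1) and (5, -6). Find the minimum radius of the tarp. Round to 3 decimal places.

The minimum enclosing circle of a finite set is fixed by two of the points (as a diameter) or three (as a circumcircle).
The farthest pair is (8, 10)–(-6, -7) with squared distance 485. The circle on this segment as diameter has centre (1, 1.5) and r² = 485/4 = 121.25.
Check (-2, -8): distance² to centre = 99.25 ≤ 121.25, so it lies inside.
All remaining points lie in this disk, and no smaller disk contains both endpoints, so this is the minimum enclosing circle.
r = √(121.25) ≈ 11.011.

11.011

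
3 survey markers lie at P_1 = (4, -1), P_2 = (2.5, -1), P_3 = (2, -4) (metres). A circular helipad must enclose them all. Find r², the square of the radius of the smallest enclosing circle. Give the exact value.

Side lengths²: P_1P_2² = 2.25, P_1P_3² = 13, P_2P_3² = 9.25.
Since P_1P_3² = 13 ≥ 9.25 + 2.25 = 11.5, the angle opposite P_1P_3 is not acute, so the smallest enclosing circle has P_1P_3 as diameter.
Centre = midpoint of P_1P_3 = (3, -2.5), r² = 13/4 = 3.25.

3.25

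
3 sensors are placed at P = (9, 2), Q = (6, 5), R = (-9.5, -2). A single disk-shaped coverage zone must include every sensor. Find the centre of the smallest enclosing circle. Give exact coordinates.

(-0.25, 0)

Side lengths²: PQ² = 18, PR² = 358.25, QR² = 289.25.
Since PR² = 358.25 ≥ 289.25 + 18 = 307.25, the angle opposite PR is not acute, so the smallest enclosing circle has PR as diameter.
Centre = midpoint of PR = (-0.25, 0), r² = 358.25/4 = 89.5625.
Centre = (-0.25, 0).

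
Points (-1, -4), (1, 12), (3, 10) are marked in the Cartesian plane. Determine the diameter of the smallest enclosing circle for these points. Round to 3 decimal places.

Call the three points A, B, C in the order given.
Side lengths²: AB² = 260, AC² = 212, BC² = 8.
Since AB² = 260 ≥ 212 + 8 = 220, the angle opposite AB is not acute, so the smallest enclosing circle has AB as diameter.
Centre = midpoint of AB = (0, 4), r² = 260/4 = 65.
Diameter = 2r = 2√65 ≈ 16.125.

16.125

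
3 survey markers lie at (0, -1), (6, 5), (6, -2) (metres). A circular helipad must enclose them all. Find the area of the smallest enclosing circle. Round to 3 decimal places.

58.119

Call the three points A, B, C in the order given.
Side lengths²: AB² = 72, AC² = 37, BC² = 49.
Since AB² = 72 < 49 + 37 = 86, the triangle is acute, so the smallest enclosing circle is the circumcircle.
Circumcentre = (3.5, 1.5), r² = 18.5.
Area = π·r² = π·18.5 ≈ 58.119.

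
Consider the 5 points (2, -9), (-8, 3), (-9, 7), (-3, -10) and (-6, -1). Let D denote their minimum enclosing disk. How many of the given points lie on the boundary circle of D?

2

By Welzl's lemma the MEC is supported by two points (diametrically opposite) or three points (on a circumcircle).
The farthest pair is (2, -9)–(-9, 7) with squared distance 377. The circle on this segment as diameter has centre (-3.5, -1) and r² = 377/4 = 94.25.
Check (-8, 3): distance² to centre = 36.25 ≤ 94.25, so it lies inside.
All remaining points lie in this disk, and no smaller disk contains both endpoints, so this is the minimum enclosing circle.
The points at distance exactly r from the centre are (2, -9), (-9, 7) — 2 points.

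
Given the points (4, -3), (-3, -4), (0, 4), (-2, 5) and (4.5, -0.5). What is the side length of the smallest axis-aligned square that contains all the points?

The bounding box has width 7.5 and height 9.
An axis-aligned square enclosing the set must have side ≥ max(width, height).
So the minimum side is max(7.5, 9) = 9.

9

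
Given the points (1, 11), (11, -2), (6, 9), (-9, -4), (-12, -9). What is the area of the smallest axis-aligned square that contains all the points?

The bounding box has width 23 and height 20.
An axis-aligned square enclosing the set must have side ≥ max(width, height).
So the minimum side is max(23, 20) = 23.
Area = 23² = 529.

529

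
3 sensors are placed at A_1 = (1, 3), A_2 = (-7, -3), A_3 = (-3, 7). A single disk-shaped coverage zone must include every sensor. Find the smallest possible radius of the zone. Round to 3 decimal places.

Side lengths²: A_1A_2² = 100, A_1A_3² = 32, A_2A_3² = 116.
Since A_2A_3² = 116 < 100 + 32 = 132, the triangle is acute, so the smallest enclosing circle is the circumcircle.
Circumcentre = (-30/7, 12/7), r² = 1450/49.
r = √(1450/49) ≈ 5.440.

5.440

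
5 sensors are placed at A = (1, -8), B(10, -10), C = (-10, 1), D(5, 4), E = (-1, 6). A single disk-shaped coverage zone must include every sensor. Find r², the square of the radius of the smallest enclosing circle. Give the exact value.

The minimum enclosing circle of a finite set is fixed by two of the points (as a diameter) or three (as a circumcircle).
The farthest pair is B–C with squared distance 521. The circle on this segment as diameter has centre (0, -4.5) and r² = 521/4 = 130.25.
Check A: distance² to centre = 13.25 ≤ 130.25, so it lies inside.
All remaining points lie in this disk, and no smaller disk contains both endpoints, so this is the minimum enclosing circle.

130.25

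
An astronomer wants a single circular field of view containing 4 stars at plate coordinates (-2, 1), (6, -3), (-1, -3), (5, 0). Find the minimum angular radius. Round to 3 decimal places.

The minimum enclosing circle of a finite set is fixed by two of the points (as a diameter) or three (as a circumcircle).
The farthest pair is (-2, 1)–(6, -3) with squared distance 80. The circle on this segment as diameter has centre (2, -1) and r² = 80/4 = 20.
Check (-1, -3): distance² to centre = 13 ≤ 20, so it lies inside.
All remaining points lie in this disk, and no smaller disk contains both endpoints, so this is the minimum enclosing circle.
r = √20 ≈ 4.472.

4.472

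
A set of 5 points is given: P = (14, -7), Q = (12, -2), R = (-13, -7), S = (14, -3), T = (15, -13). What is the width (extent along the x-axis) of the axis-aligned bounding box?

max x = 15, min x = -13, so width = 28.

28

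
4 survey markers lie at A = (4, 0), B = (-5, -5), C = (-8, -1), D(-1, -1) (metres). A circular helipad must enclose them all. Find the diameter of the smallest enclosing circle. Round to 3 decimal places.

12.042

The farthest pair is A–C with squared distance 145. The circle on this segment as diameter has centre (-2, -0.5) and r² = 145/4 = 36.25.
Check B: distance² to centre = 29.25 ≤ 36.25, so it lies inside.
All remaining points lie in this disk, and no smaller disk contains both endpoints, so this is the minimum enclosing circle.
Diameter = 2r = 2√(36.25) ≈ 12.042.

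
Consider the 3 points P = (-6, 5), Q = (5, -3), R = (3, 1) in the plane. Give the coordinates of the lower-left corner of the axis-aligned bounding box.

(-6, -3)

x-range [-6, 5], y-range [-3, 5].
The lower-left corner is (-6, -3).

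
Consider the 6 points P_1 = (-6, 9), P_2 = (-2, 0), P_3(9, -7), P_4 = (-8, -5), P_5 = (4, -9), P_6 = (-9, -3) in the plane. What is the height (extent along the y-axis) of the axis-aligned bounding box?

18

max y = 9, min y = -9, so height = 18.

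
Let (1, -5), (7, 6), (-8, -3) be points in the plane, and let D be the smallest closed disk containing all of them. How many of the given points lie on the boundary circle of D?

Call the three points A, B, C in the order given.
Side lengths²: AB² = 157, AC² = 85, BC² = 306.
Since BC² = 306 ≥ 157 + 85 = 242, the angle opposite BC is not acute, so the smallest enclosing circle has BC as diameter.
Centre = midpoint of BC = (-0.5, 1.5), r² = 306/4 = 76.5.
The points at distance exactly r from the centre are (7, 6), (-8, -3) — 2 points.

2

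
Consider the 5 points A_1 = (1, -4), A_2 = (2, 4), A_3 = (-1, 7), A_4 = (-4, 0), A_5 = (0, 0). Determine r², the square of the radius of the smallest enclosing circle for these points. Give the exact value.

The minimum enclosing circle of a finite set is fixed by two of the points (as a diameter) or three (as a circumcircle).
The farthest pair is A_1–A_3 with squared distance 125. The circle on this segment as diameter has centre (0, 1.5) and r² = 125/4 = 31.25.
Check A_2: distance² to centre = 10.25 ≤ 31.25, so it lies inside.
All remaining points lie in this disk, and no smaller disk contains both endpoints, so this is the minimum enclosing circle.

31.25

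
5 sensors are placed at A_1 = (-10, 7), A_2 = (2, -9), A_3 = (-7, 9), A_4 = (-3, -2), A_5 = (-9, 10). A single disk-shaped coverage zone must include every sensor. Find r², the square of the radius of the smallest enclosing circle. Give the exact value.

120.5

By Welzl's lemma the MEC is supported by two points (diametrically opposite) or three points (on a circumcircle).
The farthest pair is A_2–A_5 with squared distance 482. The circle on this segment as diameter has centre (-3.5, 0.5) and r² = 482/4 = 120.5.
Check A_1: distance² to centre = 84.5 ≤ 120.5, so it lies inside.
All remaining points lie in this disk, and no smaller disk contains both endpoints, so this is the minimum enclosing circle.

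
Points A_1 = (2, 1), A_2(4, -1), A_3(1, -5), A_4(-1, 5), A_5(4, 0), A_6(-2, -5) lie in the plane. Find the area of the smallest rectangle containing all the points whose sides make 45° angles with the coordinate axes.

66

In coordinates u = x + y, v = x − y the rectangle is axis-aligned; the map (x,y)→(u,v) scales areas by 2.
u-values: 3, 3, -4, 4, 4, -7; range = 4 − (-7) = 11.
v-values: 1, 5, 6, -6, 4, 3; range = 6 − (-6) = 12.
Area = (11 × 12) / 2 = 66.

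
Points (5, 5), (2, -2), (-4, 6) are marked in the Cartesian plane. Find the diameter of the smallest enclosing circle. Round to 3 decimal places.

10.449

Call the three points A, B, C in the order given.
Side lengths²: AB² = 58, AC² = 82, BC² = 100.
Since BC² = 100 < 82 + 58 = 140, the triangle is acute, so the smallest enclosing circle is the circumcircle.
Circumcentre = (7/33, 32/11), r² = 29725/1089.
Diameter = 2r = 2√(29725/1089) ≈ 10.449.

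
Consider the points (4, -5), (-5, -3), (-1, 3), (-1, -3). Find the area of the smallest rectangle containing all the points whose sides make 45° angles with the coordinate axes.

65

In coordinates u = x + y, v = x − y the rectangle is axis-aligned; the map (x,y)→(u,v) scales areas by 2.
u-values: -1, -8, 2, -4; range = 2 − (-8) = 10.
v-values: 9, -2, -4, 2; range = 9 − (-4) = 13.
Area = (10 × 13) / 2 = 65.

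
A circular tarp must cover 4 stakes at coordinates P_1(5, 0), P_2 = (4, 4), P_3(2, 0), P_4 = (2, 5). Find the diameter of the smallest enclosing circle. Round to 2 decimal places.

5.83

A smallest enclosing disk is always determined by at most three of the input points on its boundary.
The farthest pair is P_1–P_4 with squared distance 34. The circle on this segment as diameter has centre (3.5, 2.5) and r² = 34/4 = 8.5.
Check P_2: distance² to centre = 2.5 ≤ 8.5, so it lies inside.
All remaining points lie in this disk, and no smaller disk contains both endpoints, so this is the minimum enclosing circle.
Diameter = 2r = 2√(8.5) ≈ 5.83.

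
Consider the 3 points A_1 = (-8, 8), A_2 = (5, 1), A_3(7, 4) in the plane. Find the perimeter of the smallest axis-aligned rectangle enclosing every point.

Width = max x − min x = 7 − (-8) = 15.
Height = max y − min y = 8 − 1 = 7.
Perimeter = 2(15 + 7) = 44.

44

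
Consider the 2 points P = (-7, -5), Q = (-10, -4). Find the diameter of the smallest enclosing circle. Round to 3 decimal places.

The smallest circle enclosing two points has them as diameter endpoints.
Centre = midpoint = (-8.5, -4.5); r² = |PQ|²/4 = 10/4 = 2.5.
Diameter = 2r = 2√(2.5) ≈ 3.162.

3.162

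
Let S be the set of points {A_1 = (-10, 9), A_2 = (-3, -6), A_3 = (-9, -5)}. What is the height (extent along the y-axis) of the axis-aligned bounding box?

15

max y = 9, min y = -6, so height = 15.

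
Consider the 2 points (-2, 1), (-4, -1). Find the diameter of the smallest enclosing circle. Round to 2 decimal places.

The smallest circle enclosing two points has them as diameter endpoints.
Centre = midpoint = (-3, 0); r² = |(-2, 1)−(-4, -1)|²/4 = 8/4 = 2.
Diameter = 2r = 2√2 ≈ 2.83.

2.83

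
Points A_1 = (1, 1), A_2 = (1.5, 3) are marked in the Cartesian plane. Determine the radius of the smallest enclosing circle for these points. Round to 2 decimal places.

1.03

The smallest circle enclosing two points has them as diameter endpoints.
Centre = midpoint = (1.25, 2); r² = |A_1A_2|²/4 = 4.25/4 = 1.0625.
r = √(1.0625) ≈ 1.03.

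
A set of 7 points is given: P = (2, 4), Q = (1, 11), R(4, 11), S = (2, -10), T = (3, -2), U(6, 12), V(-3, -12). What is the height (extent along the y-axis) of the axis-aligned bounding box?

max y = 12, min y = -12, so height = 24.

24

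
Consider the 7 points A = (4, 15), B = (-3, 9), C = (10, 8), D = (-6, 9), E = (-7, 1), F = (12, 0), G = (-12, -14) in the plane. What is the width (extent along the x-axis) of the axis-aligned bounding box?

24

max x = 12, min x = -12, so width = 24.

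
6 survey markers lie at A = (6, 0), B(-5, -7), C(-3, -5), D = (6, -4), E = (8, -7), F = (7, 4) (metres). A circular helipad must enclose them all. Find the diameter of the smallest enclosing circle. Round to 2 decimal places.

A smallest enclosing disk is always determined by at most three of the input points on its boundary.
The minimum enclosing circle is determined by three boundary points: B, E, F.
Their circumcentre is (1.5, -45/22) with r² = 16165/242.
The farthest remaining point C is at distance² 7013/242 ≤ 16165/242.
Diameter = 2r = 2√(16165/242) ≈ 16.35.

16.35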